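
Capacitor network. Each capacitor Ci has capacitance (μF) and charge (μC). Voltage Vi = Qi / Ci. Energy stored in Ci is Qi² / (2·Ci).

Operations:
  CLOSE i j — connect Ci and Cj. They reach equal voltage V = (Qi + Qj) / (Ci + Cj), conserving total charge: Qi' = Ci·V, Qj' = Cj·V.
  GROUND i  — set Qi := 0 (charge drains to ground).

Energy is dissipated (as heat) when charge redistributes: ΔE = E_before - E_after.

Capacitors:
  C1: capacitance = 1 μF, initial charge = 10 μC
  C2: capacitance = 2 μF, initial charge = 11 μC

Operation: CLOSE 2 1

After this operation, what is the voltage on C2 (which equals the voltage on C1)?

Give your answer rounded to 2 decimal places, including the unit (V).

Answer: 7.00 V

Derivation:
Initial: C1(1μF, Q=10μC, V=10.00V), C2(2μF, Q=11μC, V=5.50V)
Op 1: CLOSE 2-1: Q_total=21.00, C_total=3.00, V=7.00; Q2=14.00, Q1=7.00; dissipated=6.750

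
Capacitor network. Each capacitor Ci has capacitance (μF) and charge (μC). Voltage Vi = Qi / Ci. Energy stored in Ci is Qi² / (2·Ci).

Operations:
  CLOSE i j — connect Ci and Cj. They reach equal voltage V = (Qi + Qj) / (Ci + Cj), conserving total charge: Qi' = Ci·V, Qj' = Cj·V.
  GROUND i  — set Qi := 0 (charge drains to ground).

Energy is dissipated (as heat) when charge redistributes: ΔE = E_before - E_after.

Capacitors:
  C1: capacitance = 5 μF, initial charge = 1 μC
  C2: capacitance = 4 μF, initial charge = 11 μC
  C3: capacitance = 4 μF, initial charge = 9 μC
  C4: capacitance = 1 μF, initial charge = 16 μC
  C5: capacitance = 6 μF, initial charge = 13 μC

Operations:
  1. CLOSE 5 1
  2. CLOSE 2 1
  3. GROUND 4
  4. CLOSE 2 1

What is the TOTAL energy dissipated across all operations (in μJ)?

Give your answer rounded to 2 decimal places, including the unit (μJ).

Initial: C1(5μF, Q=1μC, V=0.20V), C2(4μF, Q=11μC, V=2.75V), C3(4μF, Q=9μC, V=2.25V), C4(1μF, Q=16μC, V=16.00V), C5(6μF, Q=13μC, V=2.17V)
Op 1: CLOSE 5-1: Q_total=14.00, C_total=11.00, V=1.27; Q5=7.64, Q1=6.36; dissipated=5.274
Op 2: CLOSE 2-1: Q_total=17.36, C_total=9.00, V=1.93; Q2=7.72, Q1=9.65; dissipated=2.425
Op 3: GROUND 4: Q4=0; energy lost=128.000
Op 4: CLOSE 2-1: Q_total=17.36, C_total=9.00, V=1.93; Q2=7.72, Q1=9.65; dissipated=0.000
Total dissipated: 135.699 μJ

Answer: 135.70 μJ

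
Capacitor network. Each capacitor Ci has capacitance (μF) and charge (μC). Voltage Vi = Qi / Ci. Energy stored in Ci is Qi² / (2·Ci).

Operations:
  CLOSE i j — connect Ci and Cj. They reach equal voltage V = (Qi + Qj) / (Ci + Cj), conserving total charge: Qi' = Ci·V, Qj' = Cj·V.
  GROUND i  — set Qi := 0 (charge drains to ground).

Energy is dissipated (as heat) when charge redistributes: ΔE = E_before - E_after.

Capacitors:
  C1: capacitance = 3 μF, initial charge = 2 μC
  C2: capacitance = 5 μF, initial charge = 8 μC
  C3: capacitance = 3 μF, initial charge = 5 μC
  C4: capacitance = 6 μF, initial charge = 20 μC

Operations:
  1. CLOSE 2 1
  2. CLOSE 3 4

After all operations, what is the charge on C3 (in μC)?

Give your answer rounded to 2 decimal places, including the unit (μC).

Initial: C1(3μF, Q=2μC, V=0.67V), C2(5μF, Q=8μC, V=1.60V), C3(3μF, Q=5μC, V=1.67V), C4(6μF, Q=20μC, V=3.33V)
Op 1: CLOSE 2-1: Q_total=10.00, C_total=8.00, V=1.25; Q2=6.25, Q1=3.75; dissipated=0.817
Op 2: CLOSE 3-4: Q_total=25.00, C_total=9.00, V=2.78; Q3=8.33, Q4=16.67; dissipated=2.778
Final charges: Q1=3.75, Q2=6.25, Q3=8.33, Q4=16.67

Answer: 8.33 μC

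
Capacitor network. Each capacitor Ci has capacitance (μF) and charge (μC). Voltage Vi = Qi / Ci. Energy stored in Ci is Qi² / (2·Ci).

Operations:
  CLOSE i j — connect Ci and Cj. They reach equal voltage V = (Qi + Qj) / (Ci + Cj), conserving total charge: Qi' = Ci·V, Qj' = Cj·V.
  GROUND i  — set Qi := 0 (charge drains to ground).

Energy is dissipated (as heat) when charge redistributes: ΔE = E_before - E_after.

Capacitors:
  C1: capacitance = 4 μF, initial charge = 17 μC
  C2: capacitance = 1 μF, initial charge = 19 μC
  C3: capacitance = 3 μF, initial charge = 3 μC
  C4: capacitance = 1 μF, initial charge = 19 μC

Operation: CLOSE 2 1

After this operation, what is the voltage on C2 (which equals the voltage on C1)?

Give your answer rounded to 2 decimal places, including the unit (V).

Answer: 7.20 V

Derivation:
Initial: C1(4μF, Q=17μC, V=4.25V), C2(1μF, Q=19μC, V=19.00V), C3(3μF, Q=3μC, V=1.00V), C4(1μF, Q=19μC, V=19.00V)
Op 1: CLOSE 2-1: Q_total=36.00, C_total=5.00, V=7.20; Q2=7.20, Q1=28.80; dissipated=87.025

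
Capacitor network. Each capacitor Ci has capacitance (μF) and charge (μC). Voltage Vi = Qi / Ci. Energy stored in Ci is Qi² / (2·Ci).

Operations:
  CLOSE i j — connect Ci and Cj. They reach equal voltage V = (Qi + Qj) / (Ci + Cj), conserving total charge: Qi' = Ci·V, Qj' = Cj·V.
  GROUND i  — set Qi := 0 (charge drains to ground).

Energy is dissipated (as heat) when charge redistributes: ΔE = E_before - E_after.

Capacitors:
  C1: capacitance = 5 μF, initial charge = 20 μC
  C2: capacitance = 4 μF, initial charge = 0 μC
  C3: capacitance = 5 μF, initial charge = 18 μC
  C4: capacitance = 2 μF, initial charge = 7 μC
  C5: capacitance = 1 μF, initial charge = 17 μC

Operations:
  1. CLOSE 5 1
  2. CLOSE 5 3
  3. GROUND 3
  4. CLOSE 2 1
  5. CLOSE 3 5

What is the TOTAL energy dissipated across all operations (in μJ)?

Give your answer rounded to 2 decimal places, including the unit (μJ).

Answer: 162.73 μJ

Derivation:
Initial: C1(5μF, Q=20μC, V=4.00V), C2(4μF, Q=0μC, V=0.00V), C3(5μF, Q=18μC, V=3.60V), C4(2μF, Q=7μC, V=3.50V), C5(1μF, Q=17μC, V=17.00V)
Op 1: CLOSE 5-1: Q_total=37.00, C_total=6.00, V=6.17; Q5=6.17, Q1=30.83; dissipated=70.417
Op 2: CLOSE 5-3: Q_total=24.17, C_total=6.00, V=4.03; Q5=4.03, Q3=20.14; dissipated=2.745
Op 3: GROUND 3: Q3=0; energy lost=40.557
Op 4: CLOSE 2-1: Q_total=30.83, C_total=9.00, V=3.43; Q2=13.70, Q1=17.13; dissipated=42.253
Op 5: CLOSE 3-5: Q_total=4.03, C_total=6.00, V=0.67; Q3=3.36, Q5=0.67; dissipated=6.760
Total dissipated: 162.732 μJ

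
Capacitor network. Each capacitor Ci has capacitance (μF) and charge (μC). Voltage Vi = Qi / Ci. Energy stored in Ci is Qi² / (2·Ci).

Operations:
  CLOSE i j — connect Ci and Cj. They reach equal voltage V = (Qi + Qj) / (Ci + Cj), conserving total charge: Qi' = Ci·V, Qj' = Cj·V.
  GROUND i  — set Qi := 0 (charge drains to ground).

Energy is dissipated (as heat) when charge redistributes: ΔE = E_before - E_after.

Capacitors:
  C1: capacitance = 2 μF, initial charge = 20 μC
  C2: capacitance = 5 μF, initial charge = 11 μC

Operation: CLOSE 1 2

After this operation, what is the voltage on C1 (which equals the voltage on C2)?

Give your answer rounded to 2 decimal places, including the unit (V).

Initial: C1(2μF, Q=20μC, V=10.00V), C2(5μF, Q=11μC, V=2.20V)
Op 1: CLOSE 1-2: Q_total=31.00, C_total=7.00, V=4.43; Q1=8.86, Q2=22.14; dissipated=43.457

Answer: 4.43 V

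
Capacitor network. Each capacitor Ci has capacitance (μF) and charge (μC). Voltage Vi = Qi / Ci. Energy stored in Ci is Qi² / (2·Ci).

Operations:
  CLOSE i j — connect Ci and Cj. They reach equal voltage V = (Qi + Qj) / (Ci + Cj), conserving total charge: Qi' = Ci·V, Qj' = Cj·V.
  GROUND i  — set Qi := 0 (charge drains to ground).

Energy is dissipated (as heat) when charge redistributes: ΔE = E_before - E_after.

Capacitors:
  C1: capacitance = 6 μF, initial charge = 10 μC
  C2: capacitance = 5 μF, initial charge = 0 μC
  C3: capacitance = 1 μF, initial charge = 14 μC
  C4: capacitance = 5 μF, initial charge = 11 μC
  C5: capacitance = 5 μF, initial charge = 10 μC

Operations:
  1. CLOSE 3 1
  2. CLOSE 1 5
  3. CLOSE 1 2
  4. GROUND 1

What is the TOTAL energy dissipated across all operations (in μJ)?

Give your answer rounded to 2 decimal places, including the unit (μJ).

Initial: C1(6μF, Q=10μC, V=1.67V), C2(5μF, Q=0μC, V=0.00V), C3(1μF, Q=14μC, V=14.00V), C4(5μF, Q=11μC, V=2.20V), C5(5μF, Q=10μC, V=2.00V)
Op 1: CLOSE 3-1: Q_total=24.00, C_total=7.00, V=3.43; Q3=3.43, Q1=20.57; dissipated=65.190
Op 2: CLOSE 1-5: Q_total=30.57, C_total=11.00, V=2.78; Q1=16.68, Q5=13.90; dissipated=2.783
Op 3: CLOSE 1-2: Q_total=16.68, C_total=11.00, V=1.52; Q1=9.10, Q2=7.58; dissipated=10.533
Op 4: GROUND 1: Q1=0; energy lost=6.894
Total dissipated: 85.400 μJ

Answer: 85.40 μJ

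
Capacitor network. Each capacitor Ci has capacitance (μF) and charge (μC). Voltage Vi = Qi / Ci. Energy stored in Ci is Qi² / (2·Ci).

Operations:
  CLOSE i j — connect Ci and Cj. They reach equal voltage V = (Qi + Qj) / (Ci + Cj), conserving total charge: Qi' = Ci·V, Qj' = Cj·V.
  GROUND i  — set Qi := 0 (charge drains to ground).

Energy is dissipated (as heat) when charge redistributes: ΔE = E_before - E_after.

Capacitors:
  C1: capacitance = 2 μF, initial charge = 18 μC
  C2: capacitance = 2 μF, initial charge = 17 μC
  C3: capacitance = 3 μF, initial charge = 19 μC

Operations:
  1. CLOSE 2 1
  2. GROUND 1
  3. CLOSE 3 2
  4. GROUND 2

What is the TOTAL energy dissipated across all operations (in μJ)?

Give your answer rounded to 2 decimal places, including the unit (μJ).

Answer: 133.48 μJ

Derivation:
Initial: C1(2μF, Q=18μC, V=9.00V), C2(2μF, Q=17μC, V=8.50V), C3(3μF, Q=19μC, V=6.33V)
Op 1: CLOSE 2-1: Q_total=35.00, C_total=4.00, V=8.75; Q2=17.50, Q1=17.50; dissipated=0.125
Op 2: GROUND 1: Q1=0; energy lost=76.562
Op 3: CLOSE 3-2: Q_total=36.50, C_total=5.00, V=7.30; Q3=21.90, Q2=14.60; dissipated=3.504
Op 4: GROUND 2: Q2=0; energy lost=53.290
Total dissipated: 133.482 μJ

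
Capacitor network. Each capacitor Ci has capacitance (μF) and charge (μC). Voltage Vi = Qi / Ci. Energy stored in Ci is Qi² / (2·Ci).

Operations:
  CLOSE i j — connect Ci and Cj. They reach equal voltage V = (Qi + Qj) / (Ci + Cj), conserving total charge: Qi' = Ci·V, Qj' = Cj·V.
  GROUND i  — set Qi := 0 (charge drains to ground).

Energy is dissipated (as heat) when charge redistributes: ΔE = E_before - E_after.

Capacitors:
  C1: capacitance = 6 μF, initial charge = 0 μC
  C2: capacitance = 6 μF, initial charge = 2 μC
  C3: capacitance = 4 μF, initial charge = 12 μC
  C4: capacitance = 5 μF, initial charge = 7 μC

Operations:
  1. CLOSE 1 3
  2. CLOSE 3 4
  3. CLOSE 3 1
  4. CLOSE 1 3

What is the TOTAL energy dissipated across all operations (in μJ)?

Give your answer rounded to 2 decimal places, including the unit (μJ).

Initial: C1(6μF, Q=0μC, V=0.00V), C2(6μF, Q=2μC, V=0.33V), C3(4μF, Q=12μC, V=3.00V), C4(5μF, Q=7μC, V=1.40V)
Op 1: CLOSE 1-3: Q_total=12.00, C_total=10.00, V=1.20; Q1=7.20, Q3=4.80; dissipated=10.800
Op 2: CLOSE 3-4: Q_total=11.80, C_total=9.00, V=1.31; Q3=5.24, Q4=6.56; dissipated=0.044
Op 3: CLOSE 3-1: Q_total=12.44, C_total=10.00, V=1.24; Q3=4.98, Q1=7.47; dissipated=0.015
Op 4: CLOSE 1-3: Q_total=12.44, C_total=10.00, V=1.24; Q1=7.47, Q3=4.98; dissipated=0.000
Total dissipated: 10.859 μJ

Answer: 10.86 μJ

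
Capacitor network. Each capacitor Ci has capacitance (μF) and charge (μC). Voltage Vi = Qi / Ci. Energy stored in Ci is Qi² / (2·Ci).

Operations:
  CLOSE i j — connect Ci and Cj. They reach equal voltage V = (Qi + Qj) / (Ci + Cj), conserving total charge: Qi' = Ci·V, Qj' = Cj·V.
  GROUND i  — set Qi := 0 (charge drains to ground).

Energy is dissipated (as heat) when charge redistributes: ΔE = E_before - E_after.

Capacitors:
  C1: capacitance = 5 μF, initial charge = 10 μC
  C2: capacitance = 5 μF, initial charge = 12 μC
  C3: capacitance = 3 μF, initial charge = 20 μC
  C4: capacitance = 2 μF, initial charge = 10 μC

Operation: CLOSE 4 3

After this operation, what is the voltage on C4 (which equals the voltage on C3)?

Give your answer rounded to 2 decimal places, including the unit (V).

Initial: C1(5μF, Q=10μC, V=2.00V), C2(5μF, Q=12μC, V=2.40V), C3(3μF, Q=20μC, V=6.67V), C4(2μF, Q=10μC, V=5.00V)
Op 1: CLOSE 4-3: Q_total=30.00, C_total=5.00, V=6.00; Q4=12.00, Q3=18.00; dissipated=1.667

Answer: 6.00 V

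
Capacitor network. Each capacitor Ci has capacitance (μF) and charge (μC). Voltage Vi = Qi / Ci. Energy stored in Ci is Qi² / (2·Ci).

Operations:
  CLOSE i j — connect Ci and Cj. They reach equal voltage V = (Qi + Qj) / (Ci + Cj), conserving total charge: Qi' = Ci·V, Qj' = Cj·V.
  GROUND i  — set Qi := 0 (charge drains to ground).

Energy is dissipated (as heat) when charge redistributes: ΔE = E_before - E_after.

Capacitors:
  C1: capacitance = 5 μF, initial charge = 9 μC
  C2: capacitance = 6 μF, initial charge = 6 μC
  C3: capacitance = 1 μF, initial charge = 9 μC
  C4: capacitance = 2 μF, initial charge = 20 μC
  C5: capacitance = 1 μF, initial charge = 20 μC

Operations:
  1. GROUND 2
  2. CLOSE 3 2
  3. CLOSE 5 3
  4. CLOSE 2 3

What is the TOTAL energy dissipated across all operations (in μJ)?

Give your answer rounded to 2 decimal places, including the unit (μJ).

Answer: 162.79 μJ

Derivation:
Initial: C1(5μF, Q=9μC, V=1.80V), C2(6μF, Q=6μC, V=1.00V), C3(1μF, Q=9μC, V=9.00V), C4(2μF, Q=20μC, V=10.00V), C5(1μF, Q=20μC, V=20.00V)
Op 1: GROUND 2: Q2=0; energy lost=3.000
Op 2: CLOSE 3-2: Q_total=9.00, C_total=7.00, V=1.29; Q3=1.29, Q2=7.71; dissipated=34.714
Op 3: CLOSE 5-3: Q_total=21.29, C_total=2.00, V=10.64; Q5=10.64, Q3=10.64; dissipated=87.556
Op 4: CLOSE 2-3: Q_total=18.36, C_total=7.00, V=2.62; Q2=15.73, Q3=2.62; dissipated=37.524
Total dissipated: 162.794 μJ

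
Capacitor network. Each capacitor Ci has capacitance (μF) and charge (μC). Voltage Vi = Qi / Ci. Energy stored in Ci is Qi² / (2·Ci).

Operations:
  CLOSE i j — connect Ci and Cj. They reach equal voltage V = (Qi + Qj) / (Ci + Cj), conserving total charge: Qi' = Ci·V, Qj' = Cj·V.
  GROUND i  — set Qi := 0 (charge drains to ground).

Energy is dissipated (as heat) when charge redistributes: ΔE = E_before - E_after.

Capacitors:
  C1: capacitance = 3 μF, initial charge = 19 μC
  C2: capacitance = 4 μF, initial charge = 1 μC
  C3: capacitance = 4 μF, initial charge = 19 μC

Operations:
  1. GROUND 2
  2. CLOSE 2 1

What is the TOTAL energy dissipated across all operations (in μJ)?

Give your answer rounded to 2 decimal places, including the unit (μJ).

Initial: C1(3μF, Q=19μC, V=6.33V), C2(4μF, Q=1μC, V=0.25V), C3(4μF, Q=19μC, V=4.75V)
Op 1: GROUND 2: Q2=0; energy lost=0.125
Op 2: CLOSE 2-1: Q_total=19.00, C_total=7.00, V=2.71; Q2=10.86, Q1=8.14; dissipated=34.381
Total dissipated: 34.506 μJ

Answer: 34.51 μJ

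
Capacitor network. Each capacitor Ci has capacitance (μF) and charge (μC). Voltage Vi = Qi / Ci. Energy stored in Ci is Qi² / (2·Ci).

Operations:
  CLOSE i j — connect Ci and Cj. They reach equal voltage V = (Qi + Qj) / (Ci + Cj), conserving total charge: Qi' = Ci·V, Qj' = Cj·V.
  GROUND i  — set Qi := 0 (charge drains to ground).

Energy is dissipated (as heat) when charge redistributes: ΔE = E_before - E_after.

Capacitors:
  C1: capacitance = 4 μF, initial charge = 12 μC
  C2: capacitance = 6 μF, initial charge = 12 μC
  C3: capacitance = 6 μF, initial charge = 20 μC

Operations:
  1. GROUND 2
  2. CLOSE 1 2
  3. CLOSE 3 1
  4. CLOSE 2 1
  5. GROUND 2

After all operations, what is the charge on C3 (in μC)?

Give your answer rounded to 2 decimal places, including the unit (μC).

Initial: C1(4μF, Q=12μC, V=3.00V), C2(6μF, Q=12μC, V=2.00V), C3(6μF, Q=20μC, V=3.33V)
Op 1: GROUND 2: Q2=0; energy lost=12.000
Op 2: CLOSE 1-2: Q_total=12.00, C_total=10.00, V=1.20; Q1=4.80, Q2=7.20; dissipated=10.800
Op 3: CLOSE 3-1: Q_total=24.80, C_total=10.00, V=2.48; Q3=14.88, Q1=9.92; dissipated=5.461
Op 4: CLOSE 2-1: Q_total=17.12, C_total=10.00, V=1.71; Q2=10.27, Q1=6.85; dissipated=1.966
Op 5: GROUND 2: Q2=0; energy lost=8.793
Final charges: Q1=6.85, Q2=0.00, Q3=14.88

Answer: 14.88 μC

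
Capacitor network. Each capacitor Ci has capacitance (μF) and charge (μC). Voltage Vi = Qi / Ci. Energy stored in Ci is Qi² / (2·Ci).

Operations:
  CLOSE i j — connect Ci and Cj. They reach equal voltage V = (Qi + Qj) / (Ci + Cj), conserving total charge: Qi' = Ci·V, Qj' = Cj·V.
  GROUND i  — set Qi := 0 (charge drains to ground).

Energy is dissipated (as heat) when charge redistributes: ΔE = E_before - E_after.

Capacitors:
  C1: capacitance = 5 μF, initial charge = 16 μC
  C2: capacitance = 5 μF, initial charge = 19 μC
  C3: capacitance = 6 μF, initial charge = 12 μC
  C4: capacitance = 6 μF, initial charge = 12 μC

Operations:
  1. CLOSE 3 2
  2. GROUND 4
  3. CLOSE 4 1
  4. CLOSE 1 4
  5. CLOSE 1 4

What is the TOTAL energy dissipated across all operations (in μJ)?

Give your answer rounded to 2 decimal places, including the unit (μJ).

Initial: C1(5μF, Q=16μC, V=3.20V), C2(5μF, Q=19μC, V=3.80V), C3(6μF, Q=12μC, V=2.00V), C4(6μF, Q=12μC, V=2.00V)
Op 1: CLOSE 3-2: Q_total=31.00, C_total=11.00, V=2.82; Q3=16.91, Q2=14.09; dissipated=4.418
Op 2: GROUND 4: Q4=0; energy lost=12.000
Op 3: CLOSE 4-1: Q_total=16.00, C_total=11.00, V=1.45; Q4=8.73, Q1=7.27; dissipated=13.964
Op 4: CLOSE 1-4: Q_total=16.00, C_total=11.00, V=1.45; Q1=7.27, Q4=8.73; dissipated=0.000
Op 5: CLOSE 1-4: Q_total=16.00, C_total=11.00, V=1.45; Q1=7.27, Q4=8.73; dissipated=0.000
Total dissipated: 30.382 μJ

Answer: 30.38 μJ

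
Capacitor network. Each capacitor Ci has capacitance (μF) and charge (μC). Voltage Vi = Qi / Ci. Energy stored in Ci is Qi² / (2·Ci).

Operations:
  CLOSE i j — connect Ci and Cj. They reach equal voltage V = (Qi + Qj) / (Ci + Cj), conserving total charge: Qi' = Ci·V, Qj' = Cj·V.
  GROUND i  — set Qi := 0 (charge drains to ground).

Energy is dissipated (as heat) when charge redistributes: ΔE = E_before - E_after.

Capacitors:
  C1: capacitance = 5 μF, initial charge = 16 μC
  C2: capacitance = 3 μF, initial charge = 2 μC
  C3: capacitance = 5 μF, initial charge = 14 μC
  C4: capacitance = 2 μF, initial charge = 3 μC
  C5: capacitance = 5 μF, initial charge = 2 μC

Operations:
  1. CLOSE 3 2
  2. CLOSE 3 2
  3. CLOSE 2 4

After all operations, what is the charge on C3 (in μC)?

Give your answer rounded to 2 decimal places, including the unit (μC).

Initial: C1(5μF, Q=16μC, V=3.20V), C2(3μF, Q=2μC, V=0.67V), C3(5μF, Q=14μC, V=2.80V), C4(2μF, Q=3μC, V=1.50V), C5(5μF, Q=2μC, V=0.40V)
Op 1: CLOSE 3-2: Q_total=16.00, C_total=8.00, V=2.00; Q3=10.00, Q2=6.00; dissipated=4.267
Op 2: CLOSE 3-2: Q_total=16.00, C_total=8.00, V=2.00; Q3=10.00, Q2=6.00; dissipated=0.000
Op 3: CLOSE 2-4: Q_total=9.00, C_total=5.00, V=1.80; Q2=5.40, Q4=3.60; dissipated=0.150
Final charges: Q1=16.00, Q2=5.40, Q3=10.00, Q4=3.60, Q5=2.00

Answer: 10.00 μC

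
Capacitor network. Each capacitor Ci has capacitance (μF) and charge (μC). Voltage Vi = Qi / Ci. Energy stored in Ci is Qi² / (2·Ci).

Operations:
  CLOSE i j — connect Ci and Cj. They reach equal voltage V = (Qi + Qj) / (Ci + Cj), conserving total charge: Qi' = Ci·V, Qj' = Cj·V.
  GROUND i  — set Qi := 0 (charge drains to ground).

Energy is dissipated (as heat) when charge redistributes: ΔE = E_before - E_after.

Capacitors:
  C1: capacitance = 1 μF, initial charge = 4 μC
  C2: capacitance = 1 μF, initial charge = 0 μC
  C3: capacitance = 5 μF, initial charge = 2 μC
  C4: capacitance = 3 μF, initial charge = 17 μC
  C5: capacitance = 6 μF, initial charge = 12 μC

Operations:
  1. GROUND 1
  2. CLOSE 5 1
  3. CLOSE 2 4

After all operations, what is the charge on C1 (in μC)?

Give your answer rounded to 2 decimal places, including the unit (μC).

Initial: C1(1μF, Q=4μC, V=4.00V), C2(1μF, Q=0μC, V=0.00V), C3(5μF, Q=2μC, V=0.40V), C4(3μF, Q=17μC, V=5.67V), C5(6μF, Q=12μC, V=2.00V)
Op 1: GROUND 1: Q1=0; energy lost=8.000
Op 2: CLOSE 5-1: Q_total=12.00, C_total=7.00, V=1.71; Q5=10.29, Q1=1.71; dissipated=1.714
Op 3: CLOSE 2-4: Q_total=17.00, C_total=4.00, V=4.25; Q2=4.25, Q4=12.75; dissipated=12.042
Final charges: Q1=1.71, Q2=4.25, Q3=2.00, Q4=12.75, Q5=10.29

Answer: 1.71 μC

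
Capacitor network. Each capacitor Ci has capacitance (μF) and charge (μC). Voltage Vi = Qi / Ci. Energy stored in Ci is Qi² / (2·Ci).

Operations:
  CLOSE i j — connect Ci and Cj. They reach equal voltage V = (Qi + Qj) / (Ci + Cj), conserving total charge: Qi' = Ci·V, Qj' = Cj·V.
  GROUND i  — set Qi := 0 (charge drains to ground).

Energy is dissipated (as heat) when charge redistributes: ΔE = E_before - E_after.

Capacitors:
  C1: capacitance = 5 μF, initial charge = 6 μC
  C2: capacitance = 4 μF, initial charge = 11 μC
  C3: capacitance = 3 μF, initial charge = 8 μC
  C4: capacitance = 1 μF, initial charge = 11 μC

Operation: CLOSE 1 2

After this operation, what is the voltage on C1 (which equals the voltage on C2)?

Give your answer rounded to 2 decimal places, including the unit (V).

Initial: C1(5μF, Q=6μC, V=1.20V), C2(4μF, Q=11μC, V=2.75V), C3(3μF, Q=8μC, V=2.67V), C4(1μF, Q=11μC, V=11.00V)
Op 1: CLOSE 1-2: Q_total=17.00, C_total=9.00, V=1.89; Q1=9.44, Q2=7.56; dissipated=2.669

Answer: 1.89 V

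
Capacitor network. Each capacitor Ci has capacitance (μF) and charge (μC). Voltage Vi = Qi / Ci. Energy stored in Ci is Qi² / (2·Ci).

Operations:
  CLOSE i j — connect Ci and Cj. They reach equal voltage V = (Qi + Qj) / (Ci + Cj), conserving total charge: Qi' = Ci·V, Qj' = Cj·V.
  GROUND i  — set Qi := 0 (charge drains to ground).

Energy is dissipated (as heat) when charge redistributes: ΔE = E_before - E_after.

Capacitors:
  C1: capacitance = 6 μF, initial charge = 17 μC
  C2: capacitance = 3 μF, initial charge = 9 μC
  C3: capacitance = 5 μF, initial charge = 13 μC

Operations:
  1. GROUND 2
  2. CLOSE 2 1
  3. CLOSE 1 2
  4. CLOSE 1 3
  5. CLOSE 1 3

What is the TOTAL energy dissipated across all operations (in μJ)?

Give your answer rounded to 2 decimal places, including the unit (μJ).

Answer: 22.22 μJ

Derivation:
Initial: C1(6μF, Q=17μC, V=2.83V), C2(3μF, Q=9μC, V=3.00V), C3(5μF, Q=13μC, V=2.60V)
Op 1: GROUND 2: Q2=0; energy lost=13.500
Op 2: CLOSE 2-1: Q_total=17.00, C_total=9.00, V=1.89; Q2=5.67, Q1=11.33; dissipated=8.028
Op 3: CLOSE 1-2: Q_total=17.00, C_total=9.00, V=1.89; Q1=11.33, Q2=5.67; dissipated=0.000
Op 4: CLOSE 1-3: Q_total=24.33, C_total=11.00, V=2.21; Q1=13.27, Q3=11.06; dissipated=0.690
Op 5: CLOSE 1-3: Q_total=24.33, C_total=11.00, V=2.21; Q1=13.27, Q3=11.06; dissipated=0.000
Total dissipated: 22.217 μJ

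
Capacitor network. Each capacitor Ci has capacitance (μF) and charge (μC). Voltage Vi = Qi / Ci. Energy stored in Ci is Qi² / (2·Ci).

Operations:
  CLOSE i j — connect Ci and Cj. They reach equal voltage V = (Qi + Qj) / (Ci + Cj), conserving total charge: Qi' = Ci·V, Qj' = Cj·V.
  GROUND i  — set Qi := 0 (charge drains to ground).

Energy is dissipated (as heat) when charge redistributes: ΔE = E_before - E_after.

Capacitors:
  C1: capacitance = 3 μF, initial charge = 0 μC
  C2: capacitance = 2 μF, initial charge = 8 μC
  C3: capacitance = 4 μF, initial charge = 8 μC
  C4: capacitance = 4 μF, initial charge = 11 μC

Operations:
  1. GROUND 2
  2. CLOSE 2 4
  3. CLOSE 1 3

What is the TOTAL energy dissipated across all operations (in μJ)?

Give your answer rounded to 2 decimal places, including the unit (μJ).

Answer: 24.47 μJ

Derivation:
Initial: C1(3μF, Q=0μC, V=0.00V), C2(2μF, Q=8μC, V=4.00V), C3(4μF, Q=8μC, V=2.00V), C4(4μF, Q=11μC, V=2.75V)
Op 1: GROUND 2: Q2=0; energy lost=16.000
Op 2: CLOSE 2-4: Q_total=11.00, C_total=6.00, V=1.83; Q2=3.67, Q4=7.33; dissipated=5.042
Op 3: CLOSE 1-3: Q_total=8.00, C_total=7.00, V=1.14; Q1=3.43, Q3=4.57; dissipated=3.429
Total dissipated: 24.470 μJ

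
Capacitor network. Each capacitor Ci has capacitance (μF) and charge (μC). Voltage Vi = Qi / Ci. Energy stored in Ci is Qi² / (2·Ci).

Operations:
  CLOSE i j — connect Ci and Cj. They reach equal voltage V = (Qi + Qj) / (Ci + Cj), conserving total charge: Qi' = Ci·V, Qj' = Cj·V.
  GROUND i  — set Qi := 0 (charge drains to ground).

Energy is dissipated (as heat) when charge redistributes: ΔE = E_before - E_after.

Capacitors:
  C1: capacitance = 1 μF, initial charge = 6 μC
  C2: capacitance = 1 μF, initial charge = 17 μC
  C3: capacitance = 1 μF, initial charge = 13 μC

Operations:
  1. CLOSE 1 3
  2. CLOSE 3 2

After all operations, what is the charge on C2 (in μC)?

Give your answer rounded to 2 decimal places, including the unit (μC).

Initial: C1(1μF, Q=6μC, V=6.00V), C2(1μF, Q=17μC, V=17.00V), C3(1μF, Q=13μC, V=13.00V)
Op 1: CLOSE 1-3: Q_total=19.00, C_total=2.00, V=9.50; Q1=9.50, Q3=9.50; dissipated=12.250
Op 2: CLOSE 3-2: Q_total=26.50, C_total=2.00, V=13.25; Q3=13.25, Q2=13.25; dissipated=14.062
Final charges: Q1=9.50, Q2=13.25, Q3=13.25

Answer: 13.25 μC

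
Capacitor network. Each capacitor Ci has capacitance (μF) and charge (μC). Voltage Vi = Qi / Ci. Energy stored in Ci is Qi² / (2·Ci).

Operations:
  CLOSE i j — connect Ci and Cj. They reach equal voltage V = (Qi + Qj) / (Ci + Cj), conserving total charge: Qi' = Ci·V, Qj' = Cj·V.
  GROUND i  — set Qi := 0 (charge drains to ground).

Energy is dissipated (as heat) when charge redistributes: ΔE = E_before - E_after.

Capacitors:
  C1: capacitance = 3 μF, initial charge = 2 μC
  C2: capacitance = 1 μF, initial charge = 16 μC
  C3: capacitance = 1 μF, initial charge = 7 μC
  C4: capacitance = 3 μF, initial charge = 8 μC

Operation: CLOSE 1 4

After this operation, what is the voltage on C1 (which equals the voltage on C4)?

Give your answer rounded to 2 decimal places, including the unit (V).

Initial: C1(3μF, Q=2μC, V=0.67V), C2(1μF, Q=16μC, V=16.00V), C3(1μF, Q=7μC, V=7.00V), C4(3μF, Q=8μC, V=2.67V)
Op 1: CLOSE 1-4: Q_total=10.00, C_total=6.00, V=1.67; Q1=5.00, Q4=5.00; dissipated=3.000

Answer: 1.67 V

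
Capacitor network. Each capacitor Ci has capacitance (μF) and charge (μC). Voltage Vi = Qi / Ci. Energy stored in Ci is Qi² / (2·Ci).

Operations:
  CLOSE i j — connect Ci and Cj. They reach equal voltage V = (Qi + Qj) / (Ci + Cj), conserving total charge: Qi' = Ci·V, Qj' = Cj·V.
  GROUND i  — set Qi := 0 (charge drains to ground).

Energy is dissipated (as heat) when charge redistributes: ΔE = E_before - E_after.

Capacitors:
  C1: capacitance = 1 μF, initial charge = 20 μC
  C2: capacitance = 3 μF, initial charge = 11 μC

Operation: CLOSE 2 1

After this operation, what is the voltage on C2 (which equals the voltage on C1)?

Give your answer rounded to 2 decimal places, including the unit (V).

Initial: C1(1μF, Q=20μC, V=20.00V), C2(3μF, Q=11μC, V=3.67V)
Op 1: CLOSE 2-1: Q_total=31.00, C_total=4.00, V=7.75; Q2=23.25, Q1=7.75; dissipated=100.042

Answer: 7.75 V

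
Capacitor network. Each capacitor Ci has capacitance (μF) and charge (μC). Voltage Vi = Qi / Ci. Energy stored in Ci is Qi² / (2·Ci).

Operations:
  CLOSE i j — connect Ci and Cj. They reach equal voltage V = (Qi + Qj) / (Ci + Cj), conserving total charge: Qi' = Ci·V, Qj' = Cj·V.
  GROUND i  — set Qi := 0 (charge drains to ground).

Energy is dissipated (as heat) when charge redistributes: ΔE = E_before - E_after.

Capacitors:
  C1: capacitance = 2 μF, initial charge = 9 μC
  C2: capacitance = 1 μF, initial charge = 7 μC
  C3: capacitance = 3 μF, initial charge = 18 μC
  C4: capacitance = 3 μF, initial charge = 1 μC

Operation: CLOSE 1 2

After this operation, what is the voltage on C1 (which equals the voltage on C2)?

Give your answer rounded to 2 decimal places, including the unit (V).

Answer: 5.33 V

Derivation:
Initial: C1(2μF, Q=9μC, V=4.50V), C2(1μF, Q=7μC, V=7.00V), C3(3μF, Q=18μC, V=6.00V), C4(3μF, Q=1μC, V=0.33V)
Op 1: CLOSE 1-2: Q_total=16.00, C_total=3.00, V=5.33; Q1=10.67, Q2=5.33; dissipated=2.083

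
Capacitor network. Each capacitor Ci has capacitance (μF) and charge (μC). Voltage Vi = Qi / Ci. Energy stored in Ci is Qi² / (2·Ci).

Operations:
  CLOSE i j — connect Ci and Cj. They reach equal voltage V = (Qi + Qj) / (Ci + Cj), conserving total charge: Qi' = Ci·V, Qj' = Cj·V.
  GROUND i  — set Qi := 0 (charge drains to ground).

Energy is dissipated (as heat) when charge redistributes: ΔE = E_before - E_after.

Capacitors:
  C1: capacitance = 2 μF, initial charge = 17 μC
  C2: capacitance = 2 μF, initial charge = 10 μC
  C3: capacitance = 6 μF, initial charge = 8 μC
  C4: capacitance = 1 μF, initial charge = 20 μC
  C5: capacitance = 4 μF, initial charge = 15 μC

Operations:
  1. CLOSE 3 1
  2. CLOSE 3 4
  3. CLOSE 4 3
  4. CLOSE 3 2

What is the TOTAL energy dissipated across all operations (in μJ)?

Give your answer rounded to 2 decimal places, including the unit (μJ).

Initial: C1(2μF, Q=17μC, V=8.50V), C2(2μF, Q=10μC, V=5.00V), C3(6μF, Q=8μC, V=1.33V), C4(1μF, Q=20μC, V=20.00V), C5(4μF, Q=15μC, V=3.75V)
Op 1: CLOSE 3-1: Q_total=25.00, C_total=8.00, V=3.12; Q3=18.75, Q1=6.25; dissipated=38.521
Op 2: CLOSE 3-4: Q_total=38.75, C_total=7.00, V=5.54; Q3=33.21, Q4=5.54; dissipated=122.042
Op 3: CLOSE 4-3: Q_total=38.75, C_total=7.00, V=5.54; Q4=5.54, Q3=33.21; dissipated=0.000
Op 4: CLOSE 3-2: Q_total=43.21, C_total=8.00, V=5.40; Q3=32.41, Q2=10.80; dissipated=0.215
Total dissipated: 160.778 μJ

Answer: 160.78 μJ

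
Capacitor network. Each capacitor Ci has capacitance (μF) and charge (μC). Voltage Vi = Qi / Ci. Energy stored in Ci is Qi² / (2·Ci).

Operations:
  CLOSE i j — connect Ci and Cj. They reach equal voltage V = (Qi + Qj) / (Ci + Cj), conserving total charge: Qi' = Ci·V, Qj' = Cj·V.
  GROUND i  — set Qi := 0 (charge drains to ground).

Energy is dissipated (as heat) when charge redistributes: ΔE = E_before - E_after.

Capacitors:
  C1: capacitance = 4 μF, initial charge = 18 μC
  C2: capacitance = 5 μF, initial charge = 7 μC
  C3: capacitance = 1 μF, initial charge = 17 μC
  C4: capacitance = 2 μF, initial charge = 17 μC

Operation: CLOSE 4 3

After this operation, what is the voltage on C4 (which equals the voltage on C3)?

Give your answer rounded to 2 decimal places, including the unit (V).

Initial: C1(4μF, Q=18μC, V=4.50V), C2(5μF, Q=7μC, V=1.40V), C3(1μF, Q=17μC, V=17.00V), C4(2μF, Q=17μC, V=8.50V)
Op 1: CLOSE 4-3: Q_total=34.00, C_total=3.00, V=11.33; Q4=22.67, Q3=11.33; dissipated=24.083

Answer: 11.33 V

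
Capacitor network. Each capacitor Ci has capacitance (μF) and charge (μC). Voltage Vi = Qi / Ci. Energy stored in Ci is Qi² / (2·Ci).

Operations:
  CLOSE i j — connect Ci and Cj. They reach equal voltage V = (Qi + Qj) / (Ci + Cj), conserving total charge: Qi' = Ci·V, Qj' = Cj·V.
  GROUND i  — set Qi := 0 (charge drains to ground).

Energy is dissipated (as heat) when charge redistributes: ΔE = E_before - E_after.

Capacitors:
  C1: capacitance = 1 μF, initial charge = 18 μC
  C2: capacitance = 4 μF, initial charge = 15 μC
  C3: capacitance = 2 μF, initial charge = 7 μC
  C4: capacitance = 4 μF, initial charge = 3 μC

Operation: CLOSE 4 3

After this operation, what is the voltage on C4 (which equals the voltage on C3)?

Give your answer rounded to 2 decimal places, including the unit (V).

Initial: C1(1μF, Q=18μC, V=18.00V), C2(4μF, Q=15μC, V=3.75V), C3(2μF, Q=7μC, V=3.50V), C4(4μF, Q=3μC, V=0.75V)
Op 1: CLOSE 4-3: Q_total=10.00, C_total=6.00, V=1.67; Q4=6.67, Q3=3.33; dissipated=5.042

Answer: 1.67 V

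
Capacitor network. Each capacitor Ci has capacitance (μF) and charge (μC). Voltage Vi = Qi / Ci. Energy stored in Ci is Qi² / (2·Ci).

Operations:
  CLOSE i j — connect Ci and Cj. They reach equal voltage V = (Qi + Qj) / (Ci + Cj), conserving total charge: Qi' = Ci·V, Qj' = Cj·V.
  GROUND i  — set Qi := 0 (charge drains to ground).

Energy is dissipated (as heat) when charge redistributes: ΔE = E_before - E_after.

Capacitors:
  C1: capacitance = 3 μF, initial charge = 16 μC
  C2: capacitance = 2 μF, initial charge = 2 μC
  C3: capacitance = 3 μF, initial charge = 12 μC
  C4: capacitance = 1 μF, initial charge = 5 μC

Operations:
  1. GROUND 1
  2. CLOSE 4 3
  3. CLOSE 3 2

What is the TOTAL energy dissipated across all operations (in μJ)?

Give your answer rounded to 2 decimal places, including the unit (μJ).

Answer: 49.38 μJ

Derivation:
Initial: C1(3μF, Q=16μC, V=5.33V), C2(2μF, Q=2μC, V=1.00V), C3(3μF, Q=12μC, V=4.00V), C4(1μF, Q=5μC, V=5.00V)
Op 1: GROUND 1: Q1=0; energy lost=42.667
Op 2: CLOSE 4-3: Q_total=17.00, C_total=4.00, V=4.25; Q4=4.25, Q3=12.75; dissipated=0.375
Op 3: CLOSE 3-2: Q_total=14.75, C_total=5.00, V=2.95; Q3=8.85, Q2=5.90; dissipated=6.338
Total dissipated: 49.379 μJ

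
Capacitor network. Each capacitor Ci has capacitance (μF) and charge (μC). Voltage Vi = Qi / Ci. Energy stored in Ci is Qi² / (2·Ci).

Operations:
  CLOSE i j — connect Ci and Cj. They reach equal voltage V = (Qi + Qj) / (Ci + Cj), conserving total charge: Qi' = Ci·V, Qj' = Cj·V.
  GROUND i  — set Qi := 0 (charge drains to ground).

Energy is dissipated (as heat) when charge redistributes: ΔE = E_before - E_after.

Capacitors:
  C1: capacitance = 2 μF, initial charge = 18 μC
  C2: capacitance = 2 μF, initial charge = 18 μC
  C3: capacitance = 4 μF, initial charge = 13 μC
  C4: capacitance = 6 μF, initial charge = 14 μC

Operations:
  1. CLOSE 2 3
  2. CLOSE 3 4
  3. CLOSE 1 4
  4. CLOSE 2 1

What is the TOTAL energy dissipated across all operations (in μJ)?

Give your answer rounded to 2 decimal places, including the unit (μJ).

Answer: 54.69 μJ

Derivation:
Initial: C1(2μF, Q=18μC, V=9.00V), C2(2μF, Q=18μC, V=9.00V), C3(4μF, Q=13μC, V=3.25V), C4(6μF, Q=14μC, V=2.33V)
Op 1: CLOSE 2-3: Q_total=31.00, C_total=6.00, V=5.17; Q2=10.33, Q3=20.67; dissipated=22.042
Op 2: CLOSE 3-4: Q_total=34.67, C_total=10.00, V=3.47; Q3=13.87, Q4=20.80; dissipated=9.633
Op 3: CLOSE 1-4: Q_total=38.80, C_total=8.00, V=4.85; Q1=9.70, Q4=29.10; dissipated=22.963
Op 4: CLOSE 2-1: Q_total=20.03, C_total=4.00, V=5.01; Q2=10.02, Q1=10.02; dissipated=0.050
Total dissipated: 54.688 μJ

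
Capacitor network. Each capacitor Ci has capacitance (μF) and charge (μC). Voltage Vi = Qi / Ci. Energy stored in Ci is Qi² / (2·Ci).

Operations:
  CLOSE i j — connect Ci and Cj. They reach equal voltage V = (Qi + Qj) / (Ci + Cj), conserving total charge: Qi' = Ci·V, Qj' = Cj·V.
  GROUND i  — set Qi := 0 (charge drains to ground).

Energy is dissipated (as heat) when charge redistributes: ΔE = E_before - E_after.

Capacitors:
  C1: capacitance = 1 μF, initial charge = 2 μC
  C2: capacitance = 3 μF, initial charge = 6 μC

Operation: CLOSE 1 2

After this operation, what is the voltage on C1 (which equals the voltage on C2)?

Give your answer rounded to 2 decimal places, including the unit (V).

Answer: 2.00 V

Derivation:
Initial: C1(1μF, Q=2μC, V=2.00V), C2(3μF, Q=6μC, V=2.00V)
Op 1: CLOSE 1-2: Q_total=8.00, C_total=4.00, V=2.00; Q1=2.00, Q2=6.00; dissipated=0.000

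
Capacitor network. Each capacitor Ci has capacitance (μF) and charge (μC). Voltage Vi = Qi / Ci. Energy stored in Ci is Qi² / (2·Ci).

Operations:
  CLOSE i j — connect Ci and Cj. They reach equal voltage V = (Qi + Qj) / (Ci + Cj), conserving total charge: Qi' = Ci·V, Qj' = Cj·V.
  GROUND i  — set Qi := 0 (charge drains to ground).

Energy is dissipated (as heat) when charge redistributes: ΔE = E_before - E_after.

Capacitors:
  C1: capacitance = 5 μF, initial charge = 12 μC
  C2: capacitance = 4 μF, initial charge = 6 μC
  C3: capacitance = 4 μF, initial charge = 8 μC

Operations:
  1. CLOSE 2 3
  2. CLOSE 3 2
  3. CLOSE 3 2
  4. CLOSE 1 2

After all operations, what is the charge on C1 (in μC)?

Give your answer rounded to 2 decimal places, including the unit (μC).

Answer: 10.56 μC

Derivation:
Initial: C1(5μF, Q=12μC, V=2.40V), C2(4μF, Q=6μC, V=1.50V), C3(4μF, Q=8μC, V=2.00V)
Op 1: CLOSE 2-3: Q_total=14.00, C_total=8.00, V=1.75; Q2=7.00, Q3=7.00; dissipated=0.250
Op 2: CLOSE 3-2: Q_total=14.00, C_total=8.00, V=1.75; Q3=7.00, Q2=7.00; dissipated=0.000
Op 3: CLOSE 3-2: Q_total=14.00, C_total=8.00, V=1.75; Q3=7.00, Q2=7.00; dissipated=0.000
Op 4: CLOSE 1-2: Q_total=19.00, C_total=9.00, V=2.11; Q1=10.56, Q2=8.44; dissipated=0.469
Final charges: Q1=10.56, Q2=8.44, Q3=7.00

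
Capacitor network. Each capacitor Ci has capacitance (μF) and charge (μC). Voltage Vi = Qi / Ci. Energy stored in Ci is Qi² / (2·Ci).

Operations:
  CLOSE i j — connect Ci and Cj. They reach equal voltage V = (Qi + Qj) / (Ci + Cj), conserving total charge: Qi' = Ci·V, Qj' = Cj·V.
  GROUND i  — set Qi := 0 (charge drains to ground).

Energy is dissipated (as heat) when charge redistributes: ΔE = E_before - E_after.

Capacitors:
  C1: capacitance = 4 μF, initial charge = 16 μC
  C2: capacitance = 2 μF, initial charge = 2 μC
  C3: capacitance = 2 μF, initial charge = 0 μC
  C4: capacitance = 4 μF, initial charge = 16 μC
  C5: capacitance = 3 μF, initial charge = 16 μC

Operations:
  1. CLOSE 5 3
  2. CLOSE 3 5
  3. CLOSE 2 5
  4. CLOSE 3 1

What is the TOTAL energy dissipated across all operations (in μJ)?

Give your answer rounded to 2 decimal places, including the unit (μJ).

Answer: 20.40 μJ

Derivation:
Initial: C1(4μF, Q=16μC, V=4.00V), C2(2μF, Q=2μC, V=1.00V), C3(2μF, Q=0μC, V=0.00V), C4(4μF, Q=16μC, V=4.00V), C5(3μF, Q=16μC, V=5.33V)
Op 1: CLOSE 5-3: Q_total=16.00, C_total=5.00, V=3.20; Q5=9.60, Q3=6.40; dissipated=17.067
Op 2: CLOSE 3-5: Q_total=16.00, C_total=5.00, V=3.20; Q3=6.40, Q5=9.60; dissipated=0.000
Op 3: CLOSE 2-5: Q_total=11.60, C_total=5.00, V=2.32; Q2=4.64, Q5=6.96; dissipated=2.904
Op 4: CLOSE 3-1: Q_total=22.40, C_total=6.00, V=3.73; Q3=7.47, Q1=14.93; dissipated=0.427
Total dissipated: 20.397 μJ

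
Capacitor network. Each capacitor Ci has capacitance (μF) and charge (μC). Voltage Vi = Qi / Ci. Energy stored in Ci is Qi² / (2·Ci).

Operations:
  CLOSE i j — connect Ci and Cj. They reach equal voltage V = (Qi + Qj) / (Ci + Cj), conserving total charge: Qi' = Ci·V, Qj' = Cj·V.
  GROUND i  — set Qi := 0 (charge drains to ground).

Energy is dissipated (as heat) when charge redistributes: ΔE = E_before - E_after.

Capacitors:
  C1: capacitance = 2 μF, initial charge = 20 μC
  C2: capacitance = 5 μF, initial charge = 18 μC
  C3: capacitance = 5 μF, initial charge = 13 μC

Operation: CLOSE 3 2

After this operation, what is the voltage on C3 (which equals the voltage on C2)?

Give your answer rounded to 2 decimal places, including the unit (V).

Answer: 3.10 V

Derivation:
Initial: C1(2μF, Q=20μC, V=10.00V), C2(5μF, Q=18μC, V=3.60V), C3(5μF, Q=13μC, V=2.60V)
Op 1: CLOSE 3-2: Q_total=31.00, C_total=10.00, V=3.10; Q3=15.50, Q2=15.50; dissipated=1.250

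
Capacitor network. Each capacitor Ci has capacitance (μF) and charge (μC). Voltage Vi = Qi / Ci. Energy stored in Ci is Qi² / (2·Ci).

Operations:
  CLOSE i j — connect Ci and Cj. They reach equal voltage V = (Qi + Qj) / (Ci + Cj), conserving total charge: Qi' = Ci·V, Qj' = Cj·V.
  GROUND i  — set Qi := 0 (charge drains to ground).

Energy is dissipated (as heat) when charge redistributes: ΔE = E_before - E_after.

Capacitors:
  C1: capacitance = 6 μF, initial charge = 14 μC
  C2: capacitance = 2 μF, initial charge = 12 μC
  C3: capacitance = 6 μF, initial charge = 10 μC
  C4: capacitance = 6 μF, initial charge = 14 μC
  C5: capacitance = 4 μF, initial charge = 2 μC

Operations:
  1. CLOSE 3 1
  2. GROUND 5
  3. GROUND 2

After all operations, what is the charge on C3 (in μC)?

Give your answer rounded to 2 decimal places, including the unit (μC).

Initial: C1(6μF, Q=14μC, V=2.33V), C2(2μF, Q=12μC, V=6.00V), C3(6μF, Q=10μC, V=1.67V), C4(6μF, Q=14μC, V=2.33V), C5(4μF, Q=2μC, V=0.50V)
Op 1: CLOSE 3-1: Q_total=24.00, C_total=12.00, V=2.00; Q3=12.00, Q1=12.00; dissipated=0.667
Op 2: GROUND 5: Q5=0; energy lost=0.500
Op 3: GROUND 2: Q2=0; energy lost=36.000
Final charges: Q1=12.00, Q2=0.00, Q3=12.00, Q4=14.00, Q5=0.00

Answer: 12.00 μC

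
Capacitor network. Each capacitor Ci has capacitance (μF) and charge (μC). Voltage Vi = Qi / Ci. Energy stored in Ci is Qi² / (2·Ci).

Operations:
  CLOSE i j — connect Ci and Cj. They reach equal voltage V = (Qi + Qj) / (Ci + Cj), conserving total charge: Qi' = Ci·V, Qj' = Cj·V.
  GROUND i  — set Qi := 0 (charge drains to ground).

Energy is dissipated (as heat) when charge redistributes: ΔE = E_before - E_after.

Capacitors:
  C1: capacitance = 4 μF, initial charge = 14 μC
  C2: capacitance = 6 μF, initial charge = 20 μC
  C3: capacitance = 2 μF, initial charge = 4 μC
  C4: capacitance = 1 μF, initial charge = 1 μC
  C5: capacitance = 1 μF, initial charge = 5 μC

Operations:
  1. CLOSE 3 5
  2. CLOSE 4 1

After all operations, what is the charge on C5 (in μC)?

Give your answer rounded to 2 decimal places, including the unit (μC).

Initial: C1(4μF, Q=14μC, V=3.50V), C2(6μF, Q=20μC, V=3.33V), C3(2μF, Q=4μC, V=2.00V), C4(1μF, Q=1μC, V=1.00V), C5(1μF, Q=5μC, V=5.00V)
Op 1: CLOSE 3-5: Q_total=9.00, C_total=3.00, V=3.00; Q3=6.00, Q5=3.00; dissipated=3.000
Op 2: CLOSE 4-1: Q_total=15.00, C_total=5.00, V=3.00; Q4=3.00, Q1=12.00; dissipated=2.500
Final charges: Q1=12.00, Q2=20.00, Q3=6.00, Q4=3.00, Q5=3.00

Answer: 3.00 μC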